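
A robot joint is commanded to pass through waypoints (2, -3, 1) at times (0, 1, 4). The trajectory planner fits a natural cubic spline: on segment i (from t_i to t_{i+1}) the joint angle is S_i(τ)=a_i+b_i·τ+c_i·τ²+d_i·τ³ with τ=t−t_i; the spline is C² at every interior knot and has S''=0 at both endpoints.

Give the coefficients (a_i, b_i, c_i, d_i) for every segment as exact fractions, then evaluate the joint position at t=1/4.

Δ: Δ0=-5, Δ1=4/3
row 1: diag=8, rhs=38; c'=3/8, d'=19/4
back: M1=19/4
M: M0=0, M1=19/4, M2=0
seg 0: a=2, c=M0/2=0, d=(M1−M0)/(6·1)=19/24, b=Δ0−h0·(2M0+M1)/6=-139/24
seg 1: a=-3, c=M1/2=19/8, d=(M2−M1)/(6·3)=-19/72, b=Δ1−h1·(2M1+M2)/6=-41/12
t_q=1/4 → seg 0, τ=1/4; S=2+-139/24·τ+0·τ²+19/24·τ³=289/512

  seg 0: a=2 b=-139/24 c=0 d=19/24
  seg 1: a=-3 b=-41/12 c=19/8 d=-19/72
S(1/4) = 289/512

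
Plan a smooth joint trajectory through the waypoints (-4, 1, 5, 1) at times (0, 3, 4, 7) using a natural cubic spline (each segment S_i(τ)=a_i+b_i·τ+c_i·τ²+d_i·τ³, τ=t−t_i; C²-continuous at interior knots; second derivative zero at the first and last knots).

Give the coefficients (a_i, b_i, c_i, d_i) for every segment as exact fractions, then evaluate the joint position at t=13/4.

  seg 0: a=-4 b=11/21 c=0 d=8/63
  seg 1: a=1 b=83/21 c=8/7 d=-23/21
  seg 2: a=5 b=62/21 c=-15/7 d=5/21
S(13/4) = 915/448

Δ: Δ0=5/3, Δ1=4, Δ2=-4/3
row 1: diag=8, rhs=14; c'=1/8, d'=7/4
row 2: denom=8−1·1/8=63/8; d'=(-32−1·7/4)/(63/8)=-30/7
back: M2=-30/7
back: M1=7/4−1/8·-30/7=16/7
M: M0=0, M1=16/7, M2=-30/7, M3=0
seg 0: a=-4, c=M0/2=0, d=(M1−M0)/(6·3)=8/63, b=Δ0−h0·(2M0+M1)/6=11/21
seg 1: a=1, c=M1/2=8/7, d=(M2−M1)/(6·1)=-23/21, b=Δ1−h1·(2M1+M2)/6=83/21
seg 2: a=5, c=M2/2=-15/7, d=(M3−M2)/(6·3)=5/21, b=Δ2−h2·(2M2+M3)/6=62/21
t_q=13/4 → seg 1, τ=1/4; S=1+83/21·τ+8/7·τ²+-23/21·τ³=915/448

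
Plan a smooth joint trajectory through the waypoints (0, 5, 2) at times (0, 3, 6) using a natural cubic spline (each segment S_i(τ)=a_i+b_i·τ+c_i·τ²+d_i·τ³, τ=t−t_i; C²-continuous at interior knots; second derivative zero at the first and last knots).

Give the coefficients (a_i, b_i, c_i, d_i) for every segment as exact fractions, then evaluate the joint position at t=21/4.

Δ: Δ0=5/3, Δ1=-1
row 1: diag=12, rhs=-16; c'=1/4, d'=-4/3
back: M1=-4/3
M: M0=0, M1=-4/3, M2=0
seg 0: a=0, c=M0/2=0, d=(M1−M0)/(6·3)=-2/27, b=Δ0−h0·(2M0+M1)/6=7/3
seg 1: a=5, c=M1/2=-2/3, d=(M2−M1)/(6·3)=2/27, b=Δ1−h1·(2M1+M2)/6=1/3
t_q=21/4 → seg 1, τ=9/4; S=5+1/3·τ+-2/3·τ²+2/27·τ³=103/32

  seg 0: a=0 b=7/3 c=0 d=-2/27
  seg 1: a=5 b=1/3 c=-2/3 d=2/27
S(21/4) = 103/32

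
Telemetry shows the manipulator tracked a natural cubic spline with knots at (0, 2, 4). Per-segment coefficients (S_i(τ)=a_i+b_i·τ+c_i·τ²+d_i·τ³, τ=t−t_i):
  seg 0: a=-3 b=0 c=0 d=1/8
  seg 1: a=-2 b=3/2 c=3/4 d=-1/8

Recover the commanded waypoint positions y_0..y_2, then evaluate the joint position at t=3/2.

y_0=-3 y_1=-2 y_2=3
S(3/2) = -165/64

y_0 = S_0(0) = a_0 = -3
y_1 = S_1(0) = a_1 = -2
y_2 = S_1(2) = 3
t_q=3/2 is in segment 0 (τ=3/2); S_0(τ)=-165/64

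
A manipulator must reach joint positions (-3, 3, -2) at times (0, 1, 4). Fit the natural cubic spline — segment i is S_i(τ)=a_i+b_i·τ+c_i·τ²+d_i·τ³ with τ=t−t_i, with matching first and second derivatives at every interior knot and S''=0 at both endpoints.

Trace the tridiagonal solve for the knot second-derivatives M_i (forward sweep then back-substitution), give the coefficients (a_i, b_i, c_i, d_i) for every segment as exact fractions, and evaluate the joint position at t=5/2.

  seg 0: a=-3 b=167/24 c=0 d=-23/24
  seg 1: a=3 b=49/12 c=-23/8 d=23/72
S(5/2) = 239/64

Δ: Δ0=6, Δ1=-5/3
row 1: diag=8, rhs=-46; c'=3/8, d'=-23/4
back: M1=-23/4
M: M0=0, M1=-23/4, M2=0
seg 0: a=-3, c=M0/2=0, d=(M1−M0)/(6·1)=-23/24, b=Δ0−h0·(2M0+M1)/6=167/24
seg 1: a=3, c=M1/2=-23/8, d=(M2−M1)/(6·3)=23/72, b=Δ1−h1·(2M1+M2)/6=49/12
t_q=5/2 → seg 1, τ=3/2; S=3+49/12·τ+-23/8·τ²+23/72·τ³=239/64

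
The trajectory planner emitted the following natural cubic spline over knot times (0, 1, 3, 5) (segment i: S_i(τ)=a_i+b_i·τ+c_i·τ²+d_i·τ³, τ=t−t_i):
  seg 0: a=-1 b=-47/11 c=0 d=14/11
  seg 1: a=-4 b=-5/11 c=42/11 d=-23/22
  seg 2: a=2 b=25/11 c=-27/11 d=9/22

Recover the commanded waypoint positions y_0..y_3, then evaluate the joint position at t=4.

y_0 = S_0(0) = a_0 = -1
y_1 = S_1(0) = a_1 = -4
y_2 = S_2(0) = a_2 = 2
y_3 = S_2(2) = 0
t_q=4 is in segment 2 (τ=1); S_2(τ)=49/22

y_0=-1 y_1=-4 y_2=2 y_3=0
S(4) = 49/22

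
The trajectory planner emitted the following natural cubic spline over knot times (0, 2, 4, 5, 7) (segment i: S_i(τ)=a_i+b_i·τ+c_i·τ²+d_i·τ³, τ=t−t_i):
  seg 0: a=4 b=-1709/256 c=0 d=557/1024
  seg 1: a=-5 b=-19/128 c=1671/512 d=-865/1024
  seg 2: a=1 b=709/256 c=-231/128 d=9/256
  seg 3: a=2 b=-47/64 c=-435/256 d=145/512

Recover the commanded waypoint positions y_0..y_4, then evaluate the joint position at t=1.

y_0=4 y_1=-5 y_2=1 y_3=2 y_4=-4
S(1) = -2183/1024

y_0 = S_0(0) = a_0 = 4
y_1 = S_1(0) = a_1 = -5
y_2 = S_2(0) = a_2 = 1
y_3 = S_3(0) = a_3 = 2
y_4 = S_3(2) = -4
t_q=1 is in segment 0 (τ=1); S_0(τ)=-2183/1024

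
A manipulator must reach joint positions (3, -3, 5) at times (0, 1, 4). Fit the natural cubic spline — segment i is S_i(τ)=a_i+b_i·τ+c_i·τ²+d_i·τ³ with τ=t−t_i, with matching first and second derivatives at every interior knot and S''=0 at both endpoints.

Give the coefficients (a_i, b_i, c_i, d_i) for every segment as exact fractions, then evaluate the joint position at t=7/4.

Δ: Δ0=-6, Δ1=8/3
row 1: diag=8, rhs=52; c'=3/8, d'=13/2
back: M1=13/2
M: M0=0, M1=13/2, M2=0
seg 0: a=3, c=M0/2=0, d=(M1−M0)/(6·1)=13/12, b=Δ0−h0·(2M0+M1)/6=-85/12
seg 1: a=-3, c=M1/2=13/4, d=(M2−M1)/(6·3)=-13/36, b=Δ1−h1·(2M1+M2)/6=-23/6
t_q=7/4 → seg 1, τ=3/4; S=-3+-23/6·τ+13/4·τ²+-13/36·τ³=-1075/256

  seg 0: a=3 b=-85/12 c=0 d=13/12
  seg 1: a=-3 b=-23/6 c=13/4 d=-13/36
S(7/4) = -1075/256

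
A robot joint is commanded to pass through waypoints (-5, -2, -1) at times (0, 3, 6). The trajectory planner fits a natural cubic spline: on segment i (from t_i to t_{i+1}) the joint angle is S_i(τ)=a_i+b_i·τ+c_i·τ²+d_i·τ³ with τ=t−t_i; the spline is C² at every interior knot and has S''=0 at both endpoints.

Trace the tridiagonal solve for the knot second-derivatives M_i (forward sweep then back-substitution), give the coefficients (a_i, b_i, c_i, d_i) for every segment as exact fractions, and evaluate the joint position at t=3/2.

Δ: Δ0=1, Δ1=1/3
row 1: diag=12, rhs=-4; c'=1/4, d'=-1/3
back: M1=-1/3
M: M0=0, M1=-1/3, M2=0
seg 0: a=-5, c=M0/2=0, d=(M1−M0)/(6·3)=-1/54, b=Δ0−h0·(2M0+M1)/6=7/6
seg 1: a=-2, c=M1/2=-1/6, d=(M2−M1)/(6·3)=1/54, b=Δ1−h1·(2M1+M2)/6=2/3
t_q=3/2 → seg 0, τ=3/2; S=-5+7/6·τ+0·τ²+-1/54·τ³=-53/16

  seg 0: a=-5 b=7/6 c=0 d=-1/54
  seg 1: a=-2 b=2/3 c=-1/6 d=1/54
S(3/2) = -53/16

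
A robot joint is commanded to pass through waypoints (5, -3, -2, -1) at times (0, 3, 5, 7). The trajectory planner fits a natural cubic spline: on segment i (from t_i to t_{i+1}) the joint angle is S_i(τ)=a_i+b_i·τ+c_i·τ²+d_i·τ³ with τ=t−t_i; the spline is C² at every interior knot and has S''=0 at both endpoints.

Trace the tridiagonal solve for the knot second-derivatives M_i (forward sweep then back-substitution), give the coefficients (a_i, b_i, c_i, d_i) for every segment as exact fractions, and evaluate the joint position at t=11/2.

Δ: Δ0=-8/3, Δ1=1/2, Δ2=1/2
row 1: diag=10, rhs=19; c'=1/5, d'=19/10
row 2: denom=8−2·1/5=38/5; d'=(0−2·19/10)/(38/5)=-1/2
back: M2=-1/2
back: M1=19/10−1/5·-1/2=2
M: M0=0, M1=2, M2=-1/2, M3=0
seg 0: a=5, c=M0/2=0, d=(M1−M0)/(6·3)=1/9, b=Δ0−h0·(2M0+M1)/6=-11/3
seg 1: a=-3, c=M1/2=1, d=(M2−M1)/(6·2)=-5/24, b=Δ1−h1·(2M1+M2)/6=-2/3
seg 2: a=-2, c=M2/2=-1/4, d=(M3−M2)/(6·2)=1/24, b=Δ2−h2·(2M2+M3)/6=5/6
t_q=11/2 → seg 2, τ=1/2; S=-2+5/6·τ+-1/4·τ²+1/24·τ³=-105/64

  seg 0: a=5 b=-11/3 c=0 d=1/9
  seg 1: a=-3 b=-2/3 c=1 d=-5/24
  seg 2: a=-2 b=5/6 c=-1/4 d=1/24
S(11/2) = -105/64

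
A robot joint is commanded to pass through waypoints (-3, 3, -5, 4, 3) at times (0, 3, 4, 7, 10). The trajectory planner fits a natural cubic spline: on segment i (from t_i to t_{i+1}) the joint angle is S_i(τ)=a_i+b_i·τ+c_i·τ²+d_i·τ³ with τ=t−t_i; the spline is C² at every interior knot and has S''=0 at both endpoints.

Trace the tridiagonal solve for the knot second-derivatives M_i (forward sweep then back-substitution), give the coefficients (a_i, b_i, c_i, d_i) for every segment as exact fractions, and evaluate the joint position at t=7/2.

Δ: Δ0=2, Δ1=-8, Δ2=3, Δ3=-1/3
row 1: diag=8, rhs=-60; c'=1/8, d'=-15/2
row 2: denom=8−1·1/8=63/8; d'=(66−1·-15/2)/(63/8)=28/3
row 3: denom=12−3·8/21=76/7; d'=(-20−3·28/3)/(76/7)=-84/19
back: M3=-84/19
back: M2=28/3−8/21·-84/19=628/57
back: M1=-15/2−1/8·628/57=-506/57
M: M0=0, M1=-506/57, M2=628/57, M3=-84/19, M4=0
seg 0: a=-3, c=M0/2=0, d=(M1−M0)/(6·3)=-253/513, b=Δ0−h0·(2M0+M1)/6=367/57
seg 1: a=3, c=M1/2=-253/57, d=(M2−M1)/(6·1)=63/19, b=Δ1−h1·(2M1+M2)/6=-392/57
seg 2: a=-5, c=M2/2=314/57, d=(M3−M2)/(6·3)=-440/513, b=Δ2−h2·(2M2+M3)/6=-331/57
seg 3: a=4, c=M3/2=-42/19, d=(M4−M3)/(6·3)=14/57, b=Δ3−h3·(2M3+M4)/6=233/57
t_q=7/2 → seg 1, τ=1/2; S=3+-392/57·τ+-253/57·τ²+63/19·τ³=-517/456

  seg 0: a=-3 b=367/57 c=0 d=-253/513
  seg 1: a=3 b=-392/57 c=-253/57 d=63/19
  seg 2: a=-5 b=-331/57 c=314/57 d=-440/513
  seg 3: a=4 b=233/57 c=-42/19 d=14/57
S(7/2) = -517/456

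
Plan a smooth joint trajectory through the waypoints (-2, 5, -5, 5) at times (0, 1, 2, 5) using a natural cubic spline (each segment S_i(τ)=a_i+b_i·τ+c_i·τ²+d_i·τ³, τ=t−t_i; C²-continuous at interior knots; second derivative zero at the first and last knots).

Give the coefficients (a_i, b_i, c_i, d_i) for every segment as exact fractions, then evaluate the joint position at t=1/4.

  seg 0: a=-2 b=1099/93 c=0 d=-448/93
  seg 1: a=5 b=-245/93 c=-448/31 d=659/93
  seg 2: a=-5 b=-956/93 c=211/31 d=-211/279
S(1/4) = 109/124

Δ: Δ0=7, Δ1=-10, Δ2=10/3
row 1: diag=4, rhs=-102; c'=1/4, d'=-51/2
row 2: denom=8−1·1/4=31/4; d'=(80−1·-51/2)/(31/4)=422/31
back: M2=422/31
back: M1=-51/2−1/4·422/31=-896/31
M: M0=0, M1=-896/31, M2=422/31, M3=0
seg 0: a=-2, c=M0/2=0, d=(M1−M0)/(6·1)=-448/93, b=Δ0−h0·(2M0+M1)/6=1099/93
seg 1: a=5, c=M1/2=-448/31, d=(M2−M1)/(6·1)=659/93, b=Δ1−h1·(2M1+M2)/6=-245/93
seg 2: a=-5, c=M2/2=211/31, d=(M3−M2)/(6·3)=-211/279, b=Δ2−h2·(2M2+M3)/6=-956/93
t_q=1/4 → seg 0, τ=1/4; S=-2+1099/93·τ+0·τ²+-448/93·τ³=109/124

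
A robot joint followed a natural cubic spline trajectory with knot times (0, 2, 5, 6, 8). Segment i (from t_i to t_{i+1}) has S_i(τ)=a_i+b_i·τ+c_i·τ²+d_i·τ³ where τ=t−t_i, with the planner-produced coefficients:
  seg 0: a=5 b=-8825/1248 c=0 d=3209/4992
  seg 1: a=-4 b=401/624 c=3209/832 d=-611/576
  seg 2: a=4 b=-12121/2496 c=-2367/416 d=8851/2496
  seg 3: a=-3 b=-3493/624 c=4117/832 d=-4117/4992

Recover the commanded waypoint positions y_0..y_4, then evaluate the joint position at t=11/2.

y_0 = S_0(0) = a_0 = 5
y_1 = S_1(0) = a_1 = -4
y_2 = S_2(0) = a_2 = 4
y_3 = S_3(0) = a_3 = -3
y_4 = S_3(2) = -1
t_q=11/2 is in segment 2 (τ=1/2); S_2(τ)=3945/6656

y_0=5 y_1=-4 y_2=4 y_3=-3 y_4=-1
S(11/2) = 3945/6656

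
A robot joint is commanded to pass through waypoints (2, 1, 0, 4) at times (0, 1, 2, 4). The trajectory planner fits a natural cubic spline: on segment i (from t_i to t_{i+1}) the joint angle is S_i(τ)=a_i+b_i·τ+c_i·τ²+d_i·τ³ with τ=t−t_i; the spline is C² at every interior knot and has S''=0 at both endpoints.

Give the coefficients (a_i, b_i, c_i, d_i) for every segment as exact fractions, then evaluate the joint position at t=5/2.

Δ: Δ0=-1, Δ1=-1, Δ2=2
row 1: diag=4, rhs=0; c'=1/4, d'=0
row 2: denom=6−1·1/4=23/4; d'=(18−1·0)/(23/4)=72/23
back: M2=72/23
back: M1=0−1/4·72/23=-18/23
M: M0=0, M1=-18/23, M2=72/23, M3=0
seg 0: a=2, c=M0/2=0, d=(M1−M0)/(6·1)=-3/23, b=Δ0−h0·(2M0+M1)/6=-20/23
seg 1: a=1, c=M1/2=-9/23, d=(M2−M1)/(6·1)=15/23, b=Δ1−h1·(2M1+M2)/6=-29/23
seg 2: a=0, c=M2/2=36/23, d=(M3−M2)/(6·2)=-6/23, b=Δ2−h2·(2M2+M3)/6=-2/23
t_q=5/2 → seg 2, τ=1/2; S=0+-2/23·τ+36/23·τ²+-6/23·τ³=29/92

  seg 0: a=2 b=-20/23 c=0 d=-3/23
  seg 1: a=1 b=-29/23 c=-9/23 d=15/23
  seg 2: a=0 b=-2/23 c=36/23 d=-6/23
S(5/2) = 29/92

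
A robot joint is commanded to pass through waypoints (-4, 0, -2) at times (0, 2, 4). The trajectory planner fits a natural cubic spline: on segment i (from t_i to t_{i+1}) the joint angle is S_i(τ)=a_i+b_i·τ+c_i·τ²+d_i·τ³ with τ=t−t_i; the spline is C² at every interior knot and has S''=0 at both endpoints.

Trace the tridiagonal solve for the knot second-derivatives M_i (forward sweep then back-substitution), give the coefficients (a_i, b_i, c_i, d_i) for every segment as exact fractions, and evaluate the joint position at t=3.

Δ: Δ0=2, Δ1=-1
row 1: diag=8, rhs=-18; c'=1/4, d'=-9/4
back: M1=-9/4
M: M0=0, M1=-9/4, M2=0
seg 0: a=-4, c=M0/2=0, d=(M1−M0)/(6·2)=-3/16, b=Δ0−h0·(2M0+M1)/6=11/4
seg 1: a=0, c=M1/2=-9/8, d=(M2−M1)/(6·2)=3/16, b=Δ1−h1·(2M1+M2)/6=1/2
t_q=3 → seg 1, τ=1; S=0+1/2·τ+-9/8·τ²+3/16·τ³=-7/16

  seg 0: a=-4 b=11/4 c=0 d=-3/16
  seg 1: a=0 b=1/2 c=-9/8 d=3/16
S(3) = -7/16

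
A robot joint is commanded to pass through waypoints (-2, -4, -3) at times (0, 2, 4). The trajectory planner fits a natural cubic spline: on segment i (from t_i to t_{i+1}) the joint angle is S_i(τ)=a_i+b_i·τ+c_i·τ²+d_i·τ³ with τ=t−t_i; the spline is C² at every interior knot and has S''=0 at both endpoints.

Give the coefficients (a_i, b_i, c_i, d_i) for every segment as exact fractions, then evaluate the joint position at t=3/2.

Δ: Δ0=-1, Δ1=1/2
row 1: diag=8, rhs=9; c'=1/4, d'=9/8
back: M1=9/8
M: M0=0, M1=9/8, M2=0
seg 0: a=-2, c=M0/2=0, d=(M1−M0)/(6·2)=3/32, b=Δ0−h0·(2M0+M1)/6=-11/8
seg 1: a=-4, c=M1/2=9/16, d=(M2−M1)/(6·2)=-3/32, b=Δ1−h1·(2M1+M2)/6=-1/4
t_q=3/2 → seg 0, τ=3/2; S=-2+-11/8·τ+0·τ²+3/32·τ³=-959/256

  seg 0: a=-2 b=-11/8 c=0 d=3/32
  seg 1: a=-4 b=-1/4 c=9/16 d=-3/32
S(3/2) = -959/256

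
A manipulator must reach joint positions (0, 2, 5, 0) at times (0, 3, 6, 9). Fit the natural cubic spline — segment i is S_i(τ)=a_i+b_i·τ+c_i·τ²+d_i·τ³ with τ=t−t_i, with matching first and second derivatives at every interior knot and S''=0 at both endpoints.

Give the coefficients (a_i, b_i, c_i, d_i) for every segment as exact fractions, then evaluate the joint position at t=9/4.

Δ: Δ0=2/3, Δ1=1, Δ2=-5/3
row 1: diag=12, rhs=2; c'=1/4, d'=1/6
row 2: denom=12−3·1/4=45/4; d'=(-16−3·1/6)/(45/4)=-22/15
back: M2=-22/15
back: M1=1/6−1/4·-22/15=8/15
M: M0=0, M1=8/15, M2=-22/15, M3=0
seg 0: a=0, c=M0/2=0, d=(M1−M0)/(6·3)=4/135, b=Δ0−h0·(2M0+M1)/6=2/5
seg 1: a=2, c=M1/2=4/15, d=(M2−M1)/(6·3)=-1/9, b=Δ1−h1·(2M1+M2)/6=6/5
seg 2: a=5, c=M2/2=-11/15, d=(M3−M2)/(6·3)=11/135, b=Δ2−h2·(2M2+M3)/6=-1/5
t_q=9/4 → seg 0, τ=9/4; S=0+2/5·τ+0·τ²+4/135·τ³=99/80

  seg 0: a=0 b=2/5 c=0 d=4/135
  seg 1: a=2 b=6/5 c=4/15 d=-1/9
  seg 2: a=5 b=-1/5 c=-11/15 d=11/135
S(9/4) = 99/80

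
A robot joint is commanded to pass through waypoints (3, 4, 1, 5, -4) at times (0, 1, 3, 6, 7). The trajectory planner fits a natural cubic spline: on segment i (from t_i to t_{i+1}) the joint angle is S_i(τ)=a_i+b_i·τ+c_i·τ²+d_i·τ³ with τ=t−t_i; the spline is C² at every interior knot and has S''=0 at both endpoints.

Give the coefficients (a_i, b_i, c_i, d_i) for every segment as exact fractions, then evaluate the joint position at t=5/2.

  seg 0: a=3 b=4073/2364 c=0 d=-1709/2364
  seg 1: a=4 b=-527/1182 c=-1709/788 d=3881/4728
  seg 2: a=1 b=431/591 c=543/197 d=-1510/1773
  seg 3: a=5 b=-3385/591 c=-967/197 d=967/591
S(5/2) = 15405/12608

Δ: Δ0=1, Δ1=-3/2, Δ2=4/3, Δ3=-9
row 1: diag=6, rhs=-15; c'=1/3, d'=-5/2
row 2: denom=10−2·1/3=28/3; d'=(17−2·-5/2)/(28/3)=33/14
row 3: denom=8−3·9/28=197/28; d'=(-62−3·33/14)/(197/28)=-1934/197
back: M3=-1934/197
back: M2=33/14−9/28·-1934/197=1086/197
back: M1=-5/2−1/3·1086/197=-1709/394
M: M0=0, M1=-1709/394, M2=1086/197, M3=-1934/197, M4=0
seg 0: a=3, c=M0/2=0, d=(M1−M0)/(6·1)=-1709/2364, b=Δ0−h0·(2M0+M1)/6=4073/2364
seg 1: a=4, c=M1/2=-1709/788, d=(M2−M1)/(6·2)=3881/4728, b=Δ1−h1·(2M1+M2)/6=-527/1182
seg 2: a=1, c=M2/2=543/197, d=(M3−M2)/(6·3)=-1510/1773, b=Δ2−h2·(2M2+M3)/6=431/591
seg 3: a=5, c=M3/2=-967/197, d=(M4−M3)/(6·1)=967/591, b=Δ3−h3·(2M3+M4)/6=-3385/591
t_q=5/2 → seg 1, τ=3/2; S=4+-527/1182·τ+-1709/788·τ²+3881/4728·τ³=15405/12608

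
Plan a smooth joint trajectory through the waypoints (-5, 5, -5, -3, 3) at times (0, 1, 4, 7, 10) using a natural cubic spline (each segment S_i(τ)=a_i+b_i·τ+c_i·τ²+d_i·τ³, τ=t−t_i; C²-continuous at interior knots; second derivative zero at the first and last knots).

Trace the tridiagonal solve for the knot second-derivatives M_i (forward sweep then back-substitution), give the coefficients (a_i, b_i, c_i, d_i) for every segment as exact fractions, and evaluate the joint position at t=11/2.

Δ: Δ0=10, Δ1=-10/3, Δ2=2/3, Δ3=2
row 1: diag=8, rhs=-80; c'=3/8, d'=-10
row 2: denom=12−3·3/8=87/8; d'=(24−3·-10)/(87/8)=144/29
row 3: denom=12−3·8/29=324/29; d'=(8−3·144/29)/(324/29)=-50/81
back: M3=-50/81
back: M2=144/29−8/29·-50/81=416/81
back: M1=-10−3/8·416/81=-322/27
M: M0=0, M1=-322/27, M2=416/81, M3=-50/81, M4=0
seg 0: a=-5, c=M0/2=0, d=(M1−M0)/(6·1)=-161/81, b=Δ0−h0·(2M0+M1)/6=971/81
seg 1: a=5, c=M1/2=-161/27, d=(M2−M1)/(6·3)=691/729, b=Δ1−h1·(2M1+M2)/6=488/81
seg 2: a=-5, c=M2/2=208/81, d=(M3−M2)/(6·3)=-233/729, b=Δ2−h2·(2M2+M3)/6=-337/81
seg 3: a=-3, c=M3/2=-25/81, d=(M4−M3)/(6·3)=25/729, b=Δ3−h3·(2M3+M4)/6=212/81
t_q=11/2 → seg 2, τ=3/2; S=-5+-337/81·τ+208/81·τ²+-233/729·τ³=-157/24

  seg 0: a=-5 b=971/81 c=0 d=-161/81
  seg 1: a=5 b=488/81 c=-161/27 d=691/729
  seg 2: a=-5 b=-337/81 c=208/81 d=-233/729
  seg 3: a=-3 b=212/81 c=-25/81 d=25/729
S(11/2) = -157/24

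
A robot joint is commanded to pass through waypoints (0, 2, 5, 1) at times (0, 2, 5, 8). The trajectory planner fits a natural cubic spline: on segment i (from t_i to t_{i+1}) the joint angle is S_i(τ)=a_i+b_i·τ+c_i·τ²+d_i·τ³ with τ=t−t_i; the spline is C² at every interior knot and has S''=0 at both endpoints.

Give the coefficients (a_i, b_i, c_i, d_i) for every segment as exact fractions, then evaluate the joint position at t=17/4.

Δ: Δ0=1, Δ1=1, Δ2=-4/3
row 1: diag=10, rhs=0; c'=3/10, d'=0
row 2: denom=12−3·3/10=111/10; d'=(-14−3·0)/(111/10)=-140/111
back: M2=-140/111
back: M1=0−3/10·-140/111=14/37
M: M0=0, M1=14/37, M2=-140/111, M3=0
seg 0: a=0, c=M0/2=0, d=(M1−M0)/(6·2)=7/222, b=Δ0−h0·(2M0+M1)/6=97/111
seg 1: a=2, c=M1/2=7/37, d=(M2−M1)/(6·3)=-91/999, b=Δ1−h1·(2M1+M2)/6=139/111
seg 2: a=5, c=M2/2=-70/111, d=(M3−M2)/(6·3)=70/999, b=Δ2−h2·(2M2+M3)/6=-8/111
t_q=17/4 → seg 1, τ=9/4; S=2+139/111·τ+7/37·τ²+-91/999·τ³=11219/2368

  seg 0: a=0 b=97/111 c=0 d=7/222
  seg 1: a=2 b=139/111 c=7/37 d=-91/999
  seg 2: a=5 b=-8/111 c=-70/111 d=70/999
S(17/4) = 11219/2368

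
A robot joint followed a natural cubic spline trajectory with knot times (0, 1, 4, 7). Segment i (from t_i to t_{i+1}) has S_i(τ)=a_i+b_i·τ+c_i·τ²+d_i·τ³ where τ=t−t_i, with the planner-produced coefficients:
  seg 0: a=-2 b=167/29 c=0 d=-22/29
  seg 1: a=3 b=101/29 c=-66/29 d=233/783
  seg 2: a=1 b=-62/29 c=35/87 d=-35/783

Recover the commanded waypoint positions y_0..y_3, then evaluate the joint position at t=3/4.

y_0=-2 y_1=3 y_2=1 y_3=-3
S(3/4) = 1855/928

y_0 = S_0(0) = a_0 = -2
y_1 = S_1(0) = a_1 = 3
y_2 = S_2(0) = a_2 = 1
y_3 = S_2(3) = -3
t_q=3/4 is in segment 0 (τ=3/4); S_0(τ)=1855/928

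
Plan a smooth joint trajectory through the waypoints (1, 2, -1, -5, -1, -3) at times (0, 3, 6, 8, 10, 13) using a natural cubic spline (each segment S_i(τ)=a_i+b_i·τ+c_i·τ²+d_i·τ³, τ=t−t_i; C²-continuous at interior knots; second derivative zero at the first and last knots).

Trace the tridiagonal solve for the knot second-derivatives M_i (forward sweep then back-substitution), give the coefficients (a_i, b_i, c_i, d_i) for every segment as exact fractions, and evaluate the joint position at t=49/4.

Δ: Δ0=1/3, Δ1=-1, Δ2=-2, Δ3=2, Δ4=-2/3
row 1: diag=12, rhs=-8; c'=1/4, d'=-2/3
row 2: denom=10−3·1/4=37/4; d'=(-6−3·-2/3)/(37/4)=-16/37
row 3: denom=8−2·8/37=280/37; d'=(24−2·-16/37)/(280/37)=23/7
row 4: denom=10−2·37/140=663/70; d'=(-16−2·23/7)/(663/70)=-1580/663
back: M4=-1580/663
back: M3=23/7−37/140·-1580/663=2596/663
back: M2=-16/37−8/37·2596/663=-848/663
back: M1=-2/3−1/4·-848/663=-230/663
M: M0=0, M1=-230/663, M2=-848/663, M3=2596/663, M4=-1580/663, M5=0
seg 0: a=1, c=M0/2=0, d=(M1−M0)/(6·3)=-115/5967, b=Δ0−h0·(2M0+M1)/6=112/221
seg 1: a=2, c=M1/2=-115/663, d=(M2−M1)/(6·3)=-103/1989, b=Δ1−h1·(2M1+M2)/6=-3/221
seg 2: a=-1, c=M2/2=-424/663, d=(M3−M2)/(6·2)=287/663, b=Δ2−h2·(2M2+M3)/6=-542/221
seg 3: a=-5, c=M3/2=1298/663, d=(M4−M3)/(6·2)=-116/221, b=Δ3−h3·(2M3+M4)/6=122/663
seg 4: a=-1, c=M4/2=-790/663, d=(M5−M4)/(6·3)=790/5967, b=Δ4−h4·(2M4+M5)/6=1138/663
t_q=49/4 → seg 4, τ=9/4; S=-1+1138/663·τ+-790/663·τ²+790/5967·τ³=-11755/7072

  seg 0: a=1 b=112/221 c=0 d=-115/5967
  seg 1: a=2 b=-3/221 c=-115/663 d=-103/1989
  seg 2: a=-1 b=-542/221 c=-424/663 d=287/663
  seg 3: a=-5 b=122/663 c=1298/663 d=-116/221
  seg 4: a=-1 b=1138/663 c=-790/663 d=790/5967
S(49/4) = -11755/7072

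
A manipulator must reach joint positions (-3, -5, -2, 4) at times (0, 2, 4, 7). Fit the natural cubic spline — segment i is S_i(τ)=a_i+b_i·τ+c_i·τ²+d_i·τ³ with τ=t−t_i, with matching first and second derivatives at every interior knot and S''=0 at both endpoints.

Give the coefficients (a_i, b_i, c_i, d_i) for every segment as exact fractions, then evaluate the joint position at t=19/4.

Δ: Δ0=-1, Δ1=3/2, Δ2=2
row 1: diag=8, rhs=15; c'=1/4, d'=15/8
row 2: denom=10−2·1/4=19/2; d'=(3−2·15/8)/(19/2)=-3/38
back: M2=-3/38
back: M1=15/8−1/4·-3/38=36/19
M: M0=0, M1=36/19, M2=-3/38, M3=0
seg 0: a=-3, c=M0/2=0, d=(M1−M0)/(6·2)=3/19, b=Δ0−h0·(2M0+M1)/6=-31/19
seg 1: a=-5, c=M1/2=18/19, d=(M2−M1)/(6·2)=-25/152, b=Δ1−h1·(2M1+M2)/6=5/19
seg 2: a=-2, c=M2/2=-3/76, d=(M3−M2)/(6·3)=1/228, b=Δ2−h2·(2M2+M3)/6=79/38
t_q=19/4 → seg 2, τ=3/4; S=-2+79/38·τ+-3/76·τ²+1/228·τ³=-2243/4864

  seg 0: a=-3 b=-31/19 c=0 d=3/19
  seg 1: a=-5 b=5/19 c=18/19 d=-25/152
  seg 2: a=-2 b=79/38 c=-3/76 d=1/228
S(19/4) = -2243/4864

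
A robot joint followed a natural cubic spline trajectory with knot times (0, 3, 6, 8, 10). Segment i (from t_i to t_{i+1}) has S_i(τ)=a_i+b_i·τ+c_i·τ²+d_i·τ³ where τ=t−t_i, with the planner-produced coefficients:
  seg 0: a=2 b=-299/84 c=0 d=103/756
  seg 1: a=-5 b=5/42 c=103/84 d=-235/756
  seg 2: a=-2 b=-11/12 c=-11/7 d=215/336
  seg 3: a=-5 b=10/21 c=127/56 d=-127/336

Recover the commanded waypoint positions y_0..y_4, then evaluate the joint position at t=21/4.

y_0=2 y_1=-5 y_2=-2 y_3=-5 y_4=2
S(21/4) = -3701/1792

y_0 = S_0(0) = a_0 = 2
y_1 = S_1(0) = a_1 = -5
y_2 = S_2(0) = a_2 = -2
y_3 = S_3(0) = a_3 = -5
y_4 = S_3(2) = 2
t_q=21/4 is in segment 1 (τ=9/4); S_1(τ)=-3701/1792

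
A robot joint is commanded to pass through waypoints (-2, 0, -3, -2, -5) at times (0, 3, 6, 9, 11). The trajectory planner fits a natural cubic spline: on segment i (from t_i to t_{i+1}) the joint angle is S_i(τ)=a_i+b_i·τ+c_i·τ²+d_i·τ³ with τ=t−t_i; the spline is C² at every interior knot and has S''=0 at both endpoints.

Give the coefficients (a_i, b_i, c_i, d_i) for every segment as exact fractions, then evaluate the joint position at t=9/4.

  seg 0: a=-2 b=5/4 c=0 d=-7/108
  seg 1: a=0 b=-1/2 c=-7/12 d=5/36
  seg 2: a=-3 b=-1/4 c=2/3 d=-17/108
  seg 3: a=-2 b=-1/2 c=-3/4 d=1/8
S(9/4) = 19/256

Δ: Δ0=2/3, Δ1=-1, Δ2=1/3, Δ3=-3/2
row 1: diag=12, rhs=-10; c'=1/4, d'=-5/6
row 2: denom=12−3·1/4=45/4; d'=(8−3·-5/6)/(45/4)=14/15
row 3: denom=10−3·4/15=46/5; d'=(-11−3·14/15)/(46/5)=-3/2
back: M3=-3/2
back: M2=14/15−4/15·-3/2=4/3
back: M1=-5/6−1/4·4/3=-7/6
M: M0=0, M1=-7/6, M2=4/3, M3=-3/2, M4=0
seg 0: a=-2, c=M0/2=0, d=(M1−M0)/(6·3)=-7/108, b=Δ0−h0·(2M0+M1)/6=5/4
seg 1: a=0, c=M1/2=-7/12, d=(M2−M1)/(6·3)=5/36, b=Δ1−h1·(2M1+M2)/6=-1/2
seg 2: a=-3, c=M2/2=2/3, d=(M3−M2)/(6·3)=-17/108, b=Δ2−h2·(2M2+M3)/6=-1/4
seg 3: a=-2, c=M3/2=-3/4, d=(M4−M3)/(6·2)=1/8, b=Δ3−h3·(2M3+M4)/6=-1/2
t_q=9/4 → seg 0, τ=9/4; S=-2+5/4·τ+0·τ²+-7/108·τ³=19/256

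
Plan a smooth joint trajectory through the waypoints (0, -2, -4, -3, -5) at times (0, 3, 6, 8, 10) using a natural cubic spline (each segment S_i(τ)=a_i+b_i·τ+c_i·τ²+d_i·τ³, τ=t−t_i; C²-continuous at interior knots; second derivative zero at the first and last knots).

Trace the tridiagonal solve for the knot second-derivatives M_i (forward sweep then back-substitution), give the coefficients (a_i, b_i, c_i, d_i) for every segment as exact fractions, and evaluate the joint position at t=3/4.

  seg 0: a=0 b=-449/840 c=0 d=-37/2520
  seg 1: a=-2 b=-391/420 c=-37/280 d=37/504
  seg 2: a=-4 b=31/120 c=37/70 d=-137/672
  seg 3: a=-3 b=-31/420 c=-389/560 d=389/3360
S(3/4) = -1459/3584

Δ: Δ0=-2/3, Δ1=-2/3, Δ2=1/2, Δ3=-1
row 1: diag=12, rhs=0; c'=1/4, d'=0
row 2: denom=10−3·1/4=37/4; d'=(7−3·0)/(37/4)=28/37
row 3: denom=8−2·8/37=280/37; d'=(-9−2·28/37)/(280/37)=-389/280
back: M3=-389/280
back: M2=28/37−8/37·-389/280=37/35
back: M1=0−1/4·37/35=-37/140
M: M0=0, M1=-37/140, M2=37/35, M3=-389/280, M4=0
seg 0: a=0, c=M0/2=0, d=(M1−M0)/(6·3)=-37/2520, b=Δ0−h0·(2M0+M1)/6=-449/840
seg 1: a=-2, c=M1/2=-37/280, d=(M2−M1)/(6·3)=37/504, b=Δ1−h1·(2M1+M2)/6=-391/420
seg 2: a=-4, c=M2/2=37/70, d=(M3−M2)/(6·2)=-137/672, b=Δ2−h2·(2M2+M3)/6=31/120
seg 3: a=-3, c=M3/2=-389/560, d=(M4−M3)/(6·2)=389/3360, b=Δ3−h3·(2M3+M4)/6=-31/420
t_q=3/4 → seg 0, τ=3/4; S=0+-449/840·τ+0·τ²+-37/2520·τ³=-1459/3584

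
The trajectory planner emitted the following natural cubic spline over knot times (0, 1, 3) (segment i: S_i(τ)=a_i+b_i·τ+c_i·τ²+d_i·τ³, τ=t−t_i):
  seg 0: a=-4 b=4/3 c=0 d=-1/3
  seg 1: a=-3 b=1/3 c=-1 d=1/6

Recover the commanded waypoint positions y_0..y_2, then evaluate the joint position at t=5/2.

y_0 = S_0(0) = a_0 = -4
y_1 = S_1(0) = a_1 = -3
y_2 = S_1(2) = -5
t_q=5/2 is in segment 1 (τ=3/2); S_1(τ)=-67/16

y_0=-4 y_1=-3 y_2=-5
S(5/2) = -67/16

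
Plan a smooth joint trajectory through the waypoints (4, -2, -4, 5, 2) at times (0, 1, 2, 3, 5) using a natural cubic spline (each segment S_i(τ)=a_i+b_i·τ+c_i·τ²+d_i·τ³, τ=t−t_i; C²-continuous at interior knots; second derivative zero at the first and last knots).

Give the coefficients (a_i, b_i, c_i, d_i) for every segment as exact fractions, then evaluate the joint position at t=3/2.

  seg 0: a=4 b=-1063/172 c=0 d=31/172
  seg 1: a=-2 b=-485/86 c=93/172 d=533/172
  seg 2: a=-4 b=815/172 c=423/43 d=-959/172
  seg 3: a=5 b=661/86 c=-1185/172 d=395/344
S(3/2) = -5913/1376

Δ: Δ0=-6, Δ1=-2, Δ2=9, Δ3=-3/2
row 1: diag=4, rhs=24; c'=1/4, d'=6
row 2: denom=4−1·1/4=15/4; d'=(66−1·6)/(15/4)=16
row 3: denom=6−1·4/15=86/15; d'=(-63−1·16)/(86/15)=-1185/86
back: M3=-1185/86
back: M2=16−4/15·-1185/86=846/43
back: M1=6−1/4·846/43=93/86
M: M0=0, M1=93/86, M2=846/43, M3=-1185/86, M4=0
seg 0: a=4, c=M0/2=0, d=(M1−M0)/(6·1)=31/172, b=Δ0−h0·(2M0+M1)/6=-1063/172
seg 1: a=-2, c=M1/2=93/172, d=(M2−M1)/(6·1)=533/172, b=Δ1−h1·(2M1+M2)/6=-485/86
seg 2: a=-4, c=M2/2=423/43, d=(M3−M2)/(6·1)=-959/172, b=Δ2−h2·(2M2+M3)/6=815/172
seg 3: a=5, c=M3/2=-1185/172, d=(M4−M3)/(6·2)=395/344, b=Δ3−h3·(2M3+M4)/6=661/86
t_q=3/2 → seg 1, τ=1/2; S=-2+-485/86·τ+93/172·τ²+533/172·τ³=-5913/1376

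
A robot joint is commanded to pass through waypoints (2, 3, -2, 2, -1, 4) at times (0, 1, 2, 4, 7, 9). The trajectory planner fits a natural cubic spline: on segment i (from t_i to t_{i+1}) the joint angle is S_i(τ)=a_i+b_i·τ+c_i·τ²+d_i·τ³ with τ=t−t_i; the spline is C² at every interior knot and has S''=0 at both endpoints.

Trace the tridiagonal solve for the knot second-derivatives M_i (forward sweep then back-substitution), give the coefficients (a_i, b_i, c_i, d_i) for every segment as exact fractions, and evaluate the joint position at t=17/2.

  seg 0: a=2 b=5687/1933 c=0 d=-3754/1933
  seg 1: a=3 b=-5575/1933 c=-11262/1933 d=7172/1933
  seg 2: a=-2 b=-6583/1933 c=10254/1933 d=-10059/7732
  seg 3: a=2 b=4256/1933 c=-9669/3866 d=5543/11598
  seg 4: a=-1 b=385/3866 c=3480/1933 d=-580/1933
S(17/2) = 16913/7732

Δ: Δ0=1, Δ1=-5, Δ2=2, Δ3=-1, Δ4=5/2
row 1: diag=4, rhs=-36; c'=1/4, d'=-9
row 2: denom=6−1·1/4=23/4; d'=(42−1·-9)/(23/4)=204/23
row 3: denom=10−2·8/23=214/23; d'=(-18−2·204/23)/(214/23)=-411/107
row 4: denom=10−3·69/214=1933/214; d'=(21−3·-411/107)/(1933/214)=6960/1933
back: M4=6960/1933
back: M3=-411/107−69/214·6960/1933=-9669/1933
back: M2=204/23−8/23·-9669/1933=20508/1933
back: M1=-9−1/4·20508/1933=-22524/1933
M: M0=0, M1=-22524/1933, M2=20508/1933, M3=-9669/1933, M4=6960/1933, M5=0
seg 0: a=2, c=M0/2=0, d=(M1−M0)/(6·1)=-3754/1933, b=Δ0−h0·(2M0+M1)/6=5687/1933
seg 1: a=3, c=M1/2=-11262/1933, d=(M2−M1)/(6·1)=7172/1933, b=Δ1−h1·(2M1+M2)/6=-5575/1933
seg 2: a=-2, c=M2/2=10254/1933, d=(M3−M2)/(6·2)=-10059/7732, b=Δ2−h2·(2M2+M3)/6=-6583/1933
seg 3: a=2, c=M3/2=-9669/3866, d=(M4−M3)/(6·3)=5543/11598, b=Δ3−h3·(2M3+M4)/6=4256/1933
seg 4: a=-1, c=M4/2=3480/1933, d=(M5−M4)/(6·2)=-580/1933, b=Δ4−h4·(2M4+M5)/6=385/3866
t_q=17/2 → seg 4, τ=3/2; S=-1+385/3866·τ+3480/1933·τ²+-580/1933·τ³=16913/7732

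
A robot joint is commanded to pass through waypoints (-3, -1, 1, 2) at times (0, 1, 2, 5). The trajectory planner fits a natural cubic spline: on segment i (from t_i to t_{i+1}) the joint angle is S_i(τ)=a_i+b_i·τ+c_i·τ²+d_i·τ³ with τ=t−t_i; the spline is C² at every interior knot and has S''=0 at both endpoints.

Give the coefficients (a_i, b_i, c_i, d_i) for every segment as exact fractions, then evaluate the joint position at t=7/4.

Δ: Δ0=2, Δ1=2, Δ2=1/3
row 1: diag=4, rhs=0; c'=1/4, d'=0
row 2: denom=8−1·1/4=31/4; d'=(-10−1·0)/(31/4)=-40/31
back: M2=-40/31
back: M1=0−1/4·-40/31=10/31
M: M0=0, M1=10/31, M2=-40/31, M3=0
seg 0: a=-3, c=M0/2=0, d=(M1−M0)/(6·1)=5/93, b=Δ0−h0·(2M0+M1)/6=181/93
seg 1: a=-1, c=M1/2=5/31, d=(M2−M1)/(6·1)=-25/93, b=Δ1−h1·(2M1+M2)/6=196/93
seg 2: a=1, c=M2/2=-20/31, d=(M3−M2)/(6·3)=20/279, b=Δ2−h2·(2M2+M3)/6=151/93
t_q=7/4 → seg 1, τ=3/4; S=-1+196/93·τ+5/31·τ²+-25/93·τ³=1107/1984

  seg 0: a=-3 b=181/93 c=0 d=5/93
  seg 1: a=-1 b=196/93 c=5/31 d=-25/93
  seg 2: a=1 b=151/93 c=-20/31 d=20/279
S(7/4) = 1107/1984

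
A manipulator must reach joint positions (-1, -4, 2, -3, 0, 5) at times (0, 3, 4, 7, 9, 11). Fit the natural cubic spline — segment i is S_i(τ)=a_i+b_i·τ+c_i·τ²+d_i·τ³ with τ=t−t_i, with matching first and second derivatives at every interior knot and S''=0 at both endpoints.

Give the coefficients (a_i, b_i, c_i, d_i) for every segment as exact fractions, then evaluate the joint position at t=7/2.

  seg 0: a=-1 b=-8713/2106 c=0 d=6607/18954
  seg 1: a=-4 b=5554/1053 c=6607/2106 d=-1693/702
  seg 2: a=2 b=9085/2106 c=-4315/1053 d=13295/18954
  seg 3: a=-3 b=-1405/1053 c=1555/702 d=-3361/8424
  seg 4: a=0 b=5767/2106 c=-251/1404 d=251/8424
S(7/2) = -14825/16848

Δ: Δ0=-1, Δ1=6, Δ2=-5/3, Δ3=3/2, Δ4=5/2
row 1: diag=8, rhs=42; c'=1/8, d'=21/4
row 2: denom=8−1·1/8=63/8; d'=(-46−1·21/4)/(63/8)=-410/63
row 3: denom=10−3·8/21=62/7; d'=(19−3·-410/63)/(62/7)=809/186
row 4: denom=8−2·7/31=234/31; d'=(6−2·809/186)/(234/31)=-251/702
back: M4=-251/702
back: M3=809/186−7/31·-251/702=1555/351
back: M2=-410/63−8/21·1555/351=-8630/1053
back: M1=21/4−1/8·-8630/1053=6607/1053
M: M0=0, M1=6607/1053, M2=-8630/1053, M3=1555/351, M4=-251/702, M5=0
seg 0: a=-1, c=M0/2=0, d=(M1−M0)/(6·3)=6607/18954, b=Δ0−h0·(2M0+M1)/6=-8713/2106
seg 1: a=-4, c=M1/2=6607/2106, d=(M2−M1)/(6·1)=-1693/702, b=Δ1−h1·(2M1+M2)/6=5554/1053
seg 2: a=2, c=M2/2=-4315/1053, d=(M3−M2)/(6·3)=13295/18954, b=Δ2−h2·(2M2+M3)/6=9085/2106
seg 3: a=-3, c=M3/2=1555/702, d=(M4−M3)/(6·2)=-3361/8424, b=Δ3−h3·(2M3+M4)/6=-1405/1053
seg 4: a=0, c=M4/2=-251/1404, d=(M5−M4)/(6·2)=251/8424, b=Δ4−h4·(2M4+M5)/6=5767/2106
t_q=7/2 → seg 1, τ=1/2; S=-4+5554/1053·τ+6607/2106·τ²+-1693/702·τ³=-14825/16848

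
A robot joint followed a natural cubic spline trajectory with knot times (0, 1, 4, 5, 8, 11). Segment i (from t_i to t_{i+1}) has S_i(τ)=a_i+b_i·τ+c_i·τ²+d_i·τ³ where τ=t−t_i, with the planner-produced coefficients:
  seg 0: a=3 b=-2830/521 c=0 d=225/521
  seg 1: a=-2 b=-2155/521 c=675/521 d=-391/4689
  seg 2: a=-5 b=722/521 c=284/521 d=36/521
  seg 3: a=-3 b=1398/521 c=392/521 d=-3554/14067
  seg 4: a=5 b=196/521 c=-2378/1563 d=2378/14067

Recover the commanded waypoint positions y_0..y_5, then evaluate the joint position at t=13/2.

y_0=3 y_1=-2 y_2=-5 y_3=-3 y_4=5 y_5=-3
S(13/2) = 3887/2084

y_0 = S_0(0) = a_0 = 3
y_1 = S_1(0) = a_1 = -2
y_2 = S_2(0) = a_2 = -5
y_3 = S_3(0) = a_3 = -3
y_4 = S_4(0) = a_4 = 5
y_5 = S_4(3) = -3
t_q=13/2 is in segment 3 (τ=3/2); S_3(τ)=3887/2084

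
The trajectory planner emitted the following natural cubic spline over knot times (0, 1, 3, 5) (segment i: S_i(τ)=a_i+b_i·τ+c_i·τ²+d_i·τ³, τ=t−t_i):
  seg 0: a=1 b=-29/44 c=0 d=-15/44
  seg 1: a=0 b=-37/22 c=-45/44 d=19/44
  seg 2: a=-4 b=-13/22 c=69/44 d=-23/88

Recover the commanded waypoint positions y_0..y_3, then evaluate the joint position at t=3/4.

y_0=1 y_1=0 y_2=-4 y_3=-1
S(3/4) = 1019/2816

y_0 = S_0(0) = a_0 = 1
y_1 = S_1(0) = a_1 = 0
y_2 = S_2(0) = a_2 = -4
y_3 = S_2(2) = -1
t_q=3/4 is in segment 0 (τ=3/4); S_0(τ)=1019/2816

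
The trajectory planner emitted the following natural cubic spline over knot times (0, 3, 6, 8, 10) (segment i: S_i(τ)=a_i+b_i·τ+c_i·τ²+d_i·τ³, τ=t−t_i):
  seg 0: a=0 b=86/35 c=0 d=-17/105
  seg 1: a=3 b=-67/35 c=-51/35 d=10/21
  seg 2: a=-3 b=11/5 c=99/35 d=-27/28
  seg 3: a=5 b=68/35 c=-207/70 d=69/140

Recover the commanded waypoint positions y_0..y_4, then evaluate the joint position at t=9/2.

y_0 = S_0(0) = a_0 = 0
y_1 = S_1(0) = a_1 = 3
y_2 = S_2(0) = a_2 = -3
y_3 = S_3(0) = a_3 = 5
y_4 = S_3(2) = 1
t_q=9/2 is in segment 1 (τ=3/2); S_1(τ)=-54/35

y_0=0 y_1=3 y_2=-3 y_3=5 y_4=1
S(9/2) = -54/35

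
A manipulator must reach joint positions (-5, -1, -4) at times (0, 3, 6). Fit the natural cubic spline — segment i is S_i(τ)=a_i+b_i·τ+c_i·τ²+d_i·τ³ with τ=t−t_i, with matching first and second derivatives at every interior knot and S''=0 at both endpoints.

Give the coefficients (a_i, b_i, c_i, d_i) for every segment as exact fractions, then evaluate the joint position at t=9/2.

  seg 0: a=-5 b=23/12 c=0 d=-7/108
  seg 1: a=-1 b=1/6 c=-7/12 d=7/108
S(9/2) = -59/32

Δ: Δ0=4/3, Δ1=-1
row 1: diag=12, rhs=-14; c'=1/4, d'=-7/6
back: M1=-7/6
M: M0=0, M1=-7/6, M2=0
seg 0: a=-5, c=M0/2=0, d=(M1−M0)/(6·3)=-7/108, b=Δ0−h0·(2M0+M1)/6=23/12
seg 1: a=-1, c=M1/2=-7/12, d=(M2−M1)/(6·3)=7/108, b=Δ1−h1·(2M1+M2)/6=1/6
t_q=9/2 → seg 1, τ=3/2; S=-1+1/6·τ+-7/12·τ²+7/108·τ³=-59/32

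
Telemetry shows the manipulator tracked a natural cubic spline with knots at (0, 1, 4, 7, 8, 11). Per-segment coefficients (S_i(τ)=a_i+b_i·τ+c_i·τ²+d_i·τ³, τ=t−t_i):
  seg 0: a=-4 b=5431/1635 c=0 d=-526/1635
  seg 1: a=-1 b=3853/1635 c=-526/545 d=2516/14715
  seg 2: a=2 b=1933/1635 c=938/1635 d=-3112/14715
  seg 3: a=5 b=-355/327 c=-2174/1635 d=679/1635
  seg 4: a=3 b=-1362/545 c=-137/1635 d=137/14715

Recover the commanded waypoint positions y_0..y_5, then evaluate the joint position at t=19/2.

y_0 = S_0(0) = a_0 = -4
y_1 = S_1(0) = a_1 = -1
y_2 = S_2(0) = a_2 = 2
y_3 = S_3(0) = a_3 = 5
y_4 = S_4(0) = a_4 = 3
y_5 = S_4(3) = -5
t_q=19/2 is in segment 4 (τ=3/2); S_4(τ)=-3949/4360

y_0=-4 y_1=-1 y_2=2 y_3=5 y_4=3 y_5=-5
S(19/2) = -3949/4360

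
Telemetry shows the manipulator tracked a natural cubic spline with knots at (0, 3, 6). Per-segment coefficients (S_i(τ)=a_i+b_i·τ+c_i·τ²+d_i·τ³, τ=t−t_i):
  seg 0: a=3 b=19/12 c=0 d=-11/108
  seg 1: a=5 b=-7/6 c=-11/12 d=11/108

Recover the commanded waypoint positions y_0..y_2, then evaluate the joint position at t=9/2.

y_0=3 y_1=5 y_2=-4
S(9/2) = 49/32

y_0 = S_0(0) = a_0 = 3
y_1 = S_1(0) = a_1 = 5
y_2 = S_1(3) = -4
t_q=9/2 is in segment 1 (τ=3/2); S_1(τ)=49/32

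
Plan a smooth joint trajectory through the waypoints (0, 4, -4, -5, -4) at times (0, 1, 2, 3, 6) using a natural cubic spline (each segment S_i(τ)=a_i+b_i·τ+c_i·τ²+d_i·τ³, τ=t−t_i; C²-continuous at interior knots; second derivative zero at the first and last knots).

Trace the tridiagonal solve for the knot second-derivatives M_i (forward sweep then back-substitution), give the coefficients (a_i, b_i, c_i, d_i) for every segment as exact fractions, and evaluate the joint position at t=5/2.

  seg 0: a=0 b=668/87 c=0 d=-320/87
  seg 1: a=4 b=-292/87 c=-320/29 d=556/87
  seg 2: a=-4 b=-544/87 c=236/29 d=-251/87
  seg 3: a=-5 b=119/87 c=-15/29 d=5/87
S(5/2) = -1265/232

Δ: Δ0=4, Δ1=-8, Δ2=-1, Δ3=1/3
row 1: diag=4, rhs=-72; c'=1/4, d'=-18
row 2: denom=4−1·1/4=15/4; d'=(42−1·-18)/(15/4)=16
row 3: denom=8−1·4/15=116/15; d'=(8−1·16)/(116/15)=-30/29
back: M3=-30/29
back: M2=16−4/15·-30/29=472/29
back: M1=-18−1/4·472/29=-640/29
M: M0=0, M1=-640/29, M2=472/29, M3=-30/29, M4=0
seg 0: a=0, c=M0/2=0, d=(M1−M0)/(6·1)=-320/87, b=Δ0−h0·(2M0+M1)/6=668/87
seg 1: a=4, c=M1/2=-320/29, d=(M2−M1)/(6·1)=556/87, b=Δ1−h1·(2M1+M2)/6=-292/87
seg 2: a=-4, c=M2/2=236/29, d=(M3−M2)/(6·1)=-251/87, b=Δ2−h2·(2M2+M3)/6=-544/87
seg 3: a=-5, c=M3/2=-15/29, d=(M4−M3)/(6·3)=5/87, b=Δ3−h3·(2M3+M4)/6=119/87
t_q=5/2 → seg 2, τ=1/2; S=-4+-544/87·τ+236/29·τ²+-251/87·τ³=-1265/232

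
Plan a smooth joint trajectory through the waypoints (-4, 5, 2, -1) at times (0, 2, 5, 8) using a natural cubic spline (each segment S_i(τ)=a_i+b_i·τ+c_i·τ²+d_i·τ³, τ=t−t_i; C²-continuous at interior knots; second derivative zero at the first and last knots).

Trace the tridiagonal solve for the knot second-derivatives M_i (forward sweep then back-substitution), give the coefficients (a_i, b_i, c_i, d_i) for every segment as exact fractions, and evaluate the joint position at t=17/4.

Δ: Δ0=9/2, Δ1=-1, Δ2=-1
row 1: diag=10, rhs=-33; c'=3/10, d'=-33/10
row 2: denom=12−3·3/10=111/10; d'=(0−3·-33/10)/(111/10)=33/37
back: M2=33/37
back: M1=-33/10−3/10·33/37=-132/37
M: M0=0, M1=-132/37, M2=33/37, M3=0
seg 0: a=-4, c=M0/2=0, d=(M1−M0)/(6·2)=-11/37, b=Δ0−h0·(2M0+M1)/6=421/74
seg 1: a=5, c=M1/2=-66/37, d=(M2−M1)/(6·3)=55/222, b=Δ1−h1·(2M1+M2)/6=157/74
seg 2: a=2, c=M2/2=33/74, d=(M3−M2)/(6·3)=-11/222, b=Δ2−h2·(2M2+M3)/6=-70/37
t_q=17/4 → seg 1, τ=9/4; S=5+157/74·τ+-66/37·τ²+55/222·τ³=16885/4736

  seg 0: a=-4 b=421/74 c=0 d=-11/37
  seg 1: a=5 b=157/74 c=-66/37 d=55/222
  seg 2: a=2 b=-70/37 c=33/74 d=-11/222
S(17/4) = 16885/4736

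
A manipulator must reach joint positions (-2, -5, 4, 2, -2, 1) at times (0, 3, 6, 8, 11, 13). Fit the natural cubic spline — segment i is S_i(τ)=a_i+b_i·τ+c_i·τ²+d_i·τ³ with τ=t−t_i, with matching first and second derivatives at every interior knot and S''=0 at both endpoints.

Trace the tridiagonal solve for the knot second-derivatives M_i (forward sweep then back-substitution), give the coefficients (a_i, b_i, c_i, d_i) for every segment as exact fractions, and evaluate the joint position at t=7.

  seg 0: a=-2 b=-7708/3207 c=0 d=4501/28863
  seg 1: a=-5 b=5795/3207 c=4501/3207 d=-9677/28863
  seg 2: a=4 b=3770/3207 c=-5176/3207 d=1125/4276
  seg 3: a=2 b=-6809/3207 c=-227/6414 d=5747/57726
  seg 4: a=-2 b=2261/6414 c=920/1069 d=-460/3207
S(7) = 49063/12828

Δ: Δ0=-1, Δ1=3, Δ2=-1, Δ3=-4/3, Δ4=3/2
row 1: diag=12, rhs=24; c'=1/4, d'=2
row 2: denom=10−3·1/4=37/4; d'=(-24−3·2)/(37/4)=-120/37
row 3: denom=10−2·8/37=354/37; d'=(-2−2·-120/37)/(354/37)=83/177
row 4: denom=10−3·37/118=1069/118; d'=(17−3·83/177)/(1069/118)=1840/1069
back: M4=1840/1069
back: M3=83/177−37/118·1840/1069=-227/3207
back: M2=-120/37−8/37·-227/3207=-10352/3207
back: M1=2−1/4·-10352/3207=9002/3207
M: M0=0, M1=9002/3207, M2=-10352/3207, M3=-227/3207, M4=1840/1069, M5=0
seg 0: a=-2, c=M0/2=0, d=(M1−M0)/(6·3)=4501/28863, b=Δ0−h0·(2M0+M1)/6=-7708/3207
seg 1: a=-5, c=M1/2=4501/3207, d=(M2−M1)/(6·3)=-9677/28863, b=Δ1−h1·(2M1+M2)/6=5795/3207
seg 2: a=4, c=M2/2=-5176/3207, d=(M3−M2)/(6·2)=1125/4276, b=Δ2−h2·(2M2+M3)/6=3770/3207
seg 3: a=2, c=M3/2=-227/6414, d=(M4−M3)/(6·3)=5747/57726, b=Δ3−h3·(2M3+M4)/6=-6809/3207
seg 4: a=-2, c=M4/2=920/1069, d=(M5−M4)/(6·2)=-460/3207, b=Δ4−h4·(2M4+M5)/6=2261/6414
t_q=7 → seg 2, τ=1; S=4+3770/3207·τ+-5176/3207·τ²+1125/4276·τ³=49063/12828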